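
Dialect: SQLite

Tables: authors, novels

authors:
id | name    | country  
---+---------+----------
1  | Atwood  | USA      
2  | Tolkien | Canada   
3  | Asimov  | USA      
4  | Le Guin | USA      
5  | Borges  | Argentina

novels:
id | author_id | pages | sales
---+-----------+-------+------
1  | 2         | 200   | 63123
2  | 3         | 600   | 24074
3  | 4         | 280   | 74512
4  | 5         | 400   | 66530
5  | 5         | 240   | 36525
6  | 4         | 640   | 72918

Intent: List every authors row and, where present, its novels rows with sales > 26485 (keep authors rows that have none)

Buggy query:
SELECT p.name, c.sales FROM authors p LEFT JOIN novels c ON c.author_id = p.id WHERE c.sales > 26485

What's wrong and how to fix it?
Bug: A WHERE condition on the right-hand table after LEFT JOIN drops unmatched parents

Fix: Move the right-table condition into the ON clause so unmatched parents are kept

Corrected query:
SELECT p.name, c.sales FROM authors p LEFT JOIN novels c ON c.author_id = p.id AND c.sales > 26485

Result:
name    | sales
--------+------
Atwood  | NULL 
Tolkien | 63123
Asimov  | NULL 
Le Guin | 72918
Le Guin | 74512
Borges  | 36525
Borges  | 66530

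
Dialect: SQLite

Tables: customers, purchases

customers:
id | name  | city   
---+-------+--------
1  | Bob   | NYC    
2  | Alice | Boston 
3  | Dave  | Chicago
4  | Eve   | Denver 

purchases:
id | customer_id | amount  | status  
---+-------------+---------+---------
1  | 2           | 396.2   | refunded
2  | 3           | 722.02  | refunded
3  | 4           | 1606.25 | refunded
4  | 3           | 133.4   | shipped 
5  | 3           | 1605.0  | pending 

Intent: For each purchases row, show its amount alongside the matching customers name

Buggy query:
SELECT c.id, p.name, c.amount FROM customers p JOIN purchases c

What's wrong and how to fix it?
Bug: JOIN with no ON clause produces a cartesian product; every purchases row pairs with every customers row

Fix: Add ON c.customer_id = p.id to the JOIN

Corrected query:
SELECT c.id, p.name, c.amount FROM customers p JOIN purchases c ON c.customer_id = p.id

Result:
id | name  | amount 
---+-------+--------
1  | Alice | 396.2  
2  | Dave  | 722.02 
3  | Eve   | 1606.25
4  | Dave  | 133.4  
5  | Dave  | 1605   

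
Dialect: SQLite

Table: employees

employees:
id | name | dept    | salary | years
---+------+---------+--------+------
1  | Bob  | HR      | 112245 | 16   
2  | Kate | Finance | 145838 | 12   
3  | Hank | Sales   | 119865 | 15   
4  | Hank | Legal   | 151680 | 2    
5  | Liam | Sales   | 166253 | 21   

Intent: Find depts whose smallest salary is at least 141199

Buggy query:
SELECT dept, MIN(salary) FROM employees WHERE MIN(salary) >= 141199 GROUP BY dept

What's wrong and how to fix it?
Bug: MIN() in WHERE is a misuse of aggregate

Fix: Replace WHERE with HAVING after the GROUP BY

Corrected query:
SELECT dept, MIN(salary) FROM employees GROUP BY dept HAVING MIN(salary) >= 141199

Result:
dept    | MIN(salary)
--------+------------
Finance | 145838     
Legal   | 151680     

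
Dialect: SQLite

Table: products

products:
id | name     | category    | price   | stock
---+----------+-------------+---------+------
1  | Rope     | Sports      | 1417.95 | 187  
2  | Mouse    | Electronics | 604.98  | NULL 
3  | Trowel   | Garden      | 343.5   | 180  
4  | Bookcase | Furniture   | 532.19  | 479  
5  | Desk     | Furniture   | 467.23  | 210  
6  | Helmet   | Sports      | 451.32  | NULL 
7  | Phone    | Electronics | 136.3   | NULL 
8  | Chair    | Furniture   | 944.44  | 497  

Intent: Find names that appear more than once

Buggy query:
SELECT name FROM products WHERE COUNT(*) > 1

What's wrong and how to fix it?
Bug: COUNT(*) is an aggregate and cannot be used in WHERE

Fix: GROUP BY name, then filter groups with HAVING COUNT(*) > 1

Corrected query:
SELECT name FROM products GROUP BY name HAVING COUNT(*) > 1

Result:
(no rows)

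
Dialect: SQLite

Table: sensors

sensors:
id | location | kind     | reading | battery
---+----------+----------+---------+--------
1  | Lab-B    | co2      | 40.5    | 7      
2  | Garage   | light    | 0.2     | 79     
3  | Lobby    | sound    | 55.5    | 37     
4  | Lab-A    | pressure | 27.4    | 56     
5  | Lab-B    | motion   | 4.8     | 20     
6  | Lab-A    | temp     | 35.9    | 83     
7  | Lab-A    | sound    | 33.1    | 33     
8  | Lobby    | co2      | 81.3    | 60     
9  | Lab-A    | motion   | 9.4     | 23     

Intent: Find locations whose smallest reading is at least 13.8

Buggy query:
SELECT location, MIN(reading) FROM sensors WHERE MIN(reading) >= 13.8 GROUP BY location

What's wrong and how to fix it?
Bug: MIN() in WHERE is a misuse of aggregate

Fix: Replace WHERE with HAVING after the GROUP BY

Corrected query:
SELECT location, MIN(reading) FROM sensors GROUP BY location HAVING MIN(reading) >= 13.8

Result:
location | MIN(reading)
---------+-------------
Lobby    | 55.5        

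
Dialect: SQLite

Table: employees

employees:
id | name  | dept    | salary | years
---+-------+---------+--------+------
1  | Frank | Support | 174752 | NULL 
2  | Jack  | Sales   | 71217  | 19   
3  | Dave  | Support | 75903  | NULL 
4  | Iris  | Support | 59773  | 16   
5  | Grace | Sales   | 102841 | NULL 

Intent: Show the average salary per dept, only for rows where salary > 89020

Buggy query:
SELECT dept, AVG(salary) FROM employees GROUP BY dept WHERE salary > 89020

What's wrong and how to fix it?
Bug: WHERE cannot follow GROUP BY

Fix: Move the WHERE clause before GROUP BY

Corrected query:
SELECT dept, AVG(salary) FROM employees WHERE salary > 89020 GROUP BY dept

Result:
dept    | AVG(salary)
--------+------------
Sales   | 102841     
Support | 174752     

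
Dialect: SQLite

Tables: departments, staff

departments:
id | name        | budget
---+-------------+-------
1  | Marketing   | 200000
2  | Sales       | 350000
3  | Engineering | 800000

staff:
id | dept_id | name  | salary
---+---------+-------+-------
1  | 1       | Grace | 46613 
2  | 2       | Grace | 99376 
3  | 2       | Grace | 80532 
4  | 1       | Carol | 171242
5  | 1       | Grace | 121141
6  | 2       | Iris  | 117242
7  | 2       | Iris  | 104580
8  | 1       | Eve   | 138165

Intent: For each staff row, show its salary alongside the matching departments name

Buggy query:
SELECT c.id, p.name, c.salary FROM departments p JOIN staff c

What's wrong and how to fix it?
Bug: JOIN with no ON clause produces a cartesian product; every staff row pairs with every departments row

Fix: Specify the join condition linking the foreign key to the parent id

Corrected query:
SELECT c.id, p.name, c.salary FROM departments p JOIN staff c ON c.dept_id = p.id

Result:
id | name      | salary
---+-----------+-------
1  | Marketing | 46613 
2  | Sales     | 99376 
3  | Sales     | 80532 
4  | Marketing | 171242
5  | Marketing | 121141
6  | Sales     | 117242
7  | Sales     | 104580
8  | Marketing | 138165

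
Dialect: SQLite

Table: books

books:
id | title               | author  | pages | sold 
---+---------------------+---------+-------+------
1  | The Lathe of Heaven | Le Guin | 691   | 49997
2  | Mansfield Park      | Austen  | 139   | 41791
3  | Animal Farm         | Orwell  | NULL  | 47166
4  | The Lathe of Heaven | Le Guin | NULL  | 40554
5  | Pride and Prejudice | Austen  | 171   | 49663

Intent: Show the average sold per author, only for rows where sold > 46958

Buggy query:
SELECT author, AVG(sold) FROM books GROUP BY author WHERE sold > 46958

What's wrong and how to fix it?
Bug: WHERE cannot follow GROUP BY

Fix: Move the WHERE clause before GROUP BY

Corrected query:
SELECT author, AVG(sold) FROM books WHERE sold > 46958 GROUP BY author

Result:
author  | AVG(sold)
--------+----------
Austen  | 49663    
Le Guin | 49997    
Orwell  | 47166    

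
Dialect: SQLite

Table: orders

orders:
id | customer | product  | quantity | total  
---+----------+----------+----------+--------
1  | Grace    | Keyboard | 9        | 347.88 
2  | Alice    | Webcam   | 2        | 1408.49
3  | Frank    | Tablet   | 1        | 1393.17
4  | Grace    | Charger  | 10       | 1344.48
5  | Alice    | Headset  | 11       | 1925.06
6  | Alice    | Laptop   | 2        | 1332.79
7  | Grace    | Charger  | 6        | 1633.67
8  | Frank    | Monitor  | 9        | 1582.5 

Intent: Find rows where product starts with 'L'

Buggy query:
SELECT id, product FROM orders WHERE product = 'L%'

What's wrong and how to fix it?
Bug: Wildcards only work with LIKE; '=' treats '%' as a literal character

Fix: Use LIKE for wildcard pattern matching

Corrected query:
SELECT id, product FROM orders WHERE product LIKE 'L%'

Result:
id | product
---+--------
6  | Laptop 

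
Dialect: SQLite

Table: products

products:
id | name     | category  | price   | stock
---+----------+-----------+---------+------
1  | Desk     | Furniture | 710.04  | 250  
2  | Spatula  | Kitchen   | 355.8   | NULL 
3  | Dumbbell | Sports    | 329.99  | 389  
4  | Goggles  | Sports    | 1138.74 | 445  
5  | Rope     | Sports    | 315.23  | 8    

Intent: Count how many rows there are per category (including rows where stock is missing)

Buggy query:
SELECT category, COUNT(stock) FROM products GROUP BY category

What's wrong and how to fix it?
Bug: COUNT(stock) skips NULLs, so groups with missing stock are undercounted

Fix: Use COUNT(*) to count all rows regardless of NULL

Corrected query:
SELECT category, COUNT(*) FROM products GROUP BY category

Result:
category  | COUNT(*)
----------+---------
Furniture | 1       
Kitchen   | 1       
Sports    | 3       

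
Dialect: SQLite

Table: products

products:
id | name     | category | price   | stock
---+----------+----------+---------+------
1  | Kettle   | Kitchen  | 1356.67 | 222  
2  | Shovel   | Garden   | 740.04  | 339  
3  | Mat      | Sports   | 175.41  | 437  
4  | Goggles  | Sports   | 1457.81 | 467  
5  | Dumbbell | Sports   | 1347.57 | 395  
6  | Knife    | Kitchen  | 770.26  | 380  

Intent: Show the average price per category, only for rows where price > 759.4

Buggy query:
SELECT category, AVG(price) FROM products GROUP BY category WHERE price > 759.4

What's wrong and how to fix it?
Bug: WHERE cannot follow GROUP BY

Fix: Place WHERE between FROM and GROUP BY

Corrected query:
SELECT category, AVG(price) FROM products WHERE price > 759.4 GROUP BY category

Result:
category | AVG(price)
---------+-----------
Kitchen  | 1063.465  
Sports   | 1402.69   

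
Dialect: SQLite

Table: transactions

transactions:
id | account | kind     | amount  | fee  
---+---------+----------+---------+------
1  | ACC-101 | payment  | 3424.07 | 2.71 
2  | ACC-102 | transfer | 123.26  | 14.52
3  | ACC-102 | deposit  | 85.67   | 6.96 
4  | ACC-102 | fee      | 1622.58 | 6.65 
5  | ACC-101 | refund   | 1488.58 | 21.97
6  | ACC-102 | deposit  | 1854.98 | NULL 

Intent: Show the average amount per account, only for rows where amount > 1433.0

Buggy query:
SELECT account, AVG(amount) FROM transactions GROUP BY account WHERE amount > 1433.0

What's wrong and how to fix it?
Bug: Row-level WHERE must come before GROUP BY in the clause order

Fix: Move the WHERE clause before GROUP BY

Corrected query:
SELECT account, AVG(amount) FROM transactions WHERE amount > 1433.0 GROUP BY account

Result:
account | AVG(amount)
--------+------------
ACC-101 | 2456.325   
ACC-102 | 1738.78    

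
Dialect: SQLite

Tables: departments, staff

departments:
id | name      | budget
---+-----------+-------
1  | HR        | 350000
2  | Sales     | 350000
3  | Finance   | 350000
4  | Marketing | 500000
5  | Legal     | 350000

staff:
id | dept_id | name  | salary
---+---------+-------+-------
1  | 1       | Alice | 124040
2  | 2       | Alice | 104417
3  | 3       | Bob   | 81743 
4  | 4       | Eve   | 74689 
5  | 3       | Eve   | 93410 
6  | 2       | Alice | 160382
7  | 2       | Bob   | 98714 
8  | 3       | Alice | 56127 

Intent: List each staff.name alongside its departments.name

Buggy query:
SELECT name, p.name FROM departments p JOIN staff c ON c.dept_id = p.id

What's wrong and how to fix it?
Bug: Both tables have a 'name' column; the unqualified reference is ambiguous

Fix: Qualify the column with its table alias (c.name)

Corrected query:
SELECT c.name, p.name FROM departments p JOIN staff c ON c.dept_id = p.id

Result:
name  | name     
------+----------
Alice | HR       
Alice | Sales    
Bob   | Finance  
Eve   | Marketing
Eve   | Finance  
Alice | Sales    
Bob   | Sales    
Alice | Finance  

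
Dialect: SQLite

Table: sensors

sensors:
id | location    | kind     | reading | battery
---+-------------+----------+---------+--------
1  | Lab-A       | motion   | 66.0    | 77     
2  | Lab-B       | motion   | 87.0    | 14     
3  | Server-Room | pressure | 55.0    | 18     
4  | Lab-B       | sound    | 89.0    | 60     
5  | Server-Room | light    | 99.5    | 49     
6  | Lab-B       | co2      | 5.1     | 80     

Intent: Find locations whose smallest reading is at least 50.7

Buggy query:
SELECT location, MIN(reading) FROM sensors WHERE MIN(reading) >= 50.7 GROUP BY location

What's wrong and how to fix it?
Bug: MIN() in WHERE is a misuse of aggregate

Fix: Replace WHERE with HAVING after the GROUP BY

Corrected query:
SELECT location, MIN(reading) FROM sensors GROUP BY location HAVING MIN(reading) >= 50.7

Result:
location    | MIN(reading)
------------+-------------
Lab-A       | 66          
Server-Room | 55          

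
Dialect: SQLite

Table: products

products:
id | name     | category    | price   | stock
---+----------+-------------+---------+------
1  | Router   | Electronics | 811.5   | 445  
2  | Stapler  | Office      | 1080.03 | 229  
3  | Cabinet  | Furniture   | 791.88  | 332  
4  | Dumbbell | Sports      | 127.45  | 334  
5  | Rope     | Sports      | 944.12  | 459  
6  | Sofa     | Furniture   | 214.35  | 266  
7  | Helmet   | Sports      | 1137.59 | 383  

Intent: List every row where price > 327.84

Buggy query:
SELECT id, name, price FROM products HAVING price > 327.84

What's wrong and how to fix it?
Bug: HAVING filters the output of aggregation, but this query has no GROUP BY and no aggregate functions, so SQLite rejects it (HAVING clause on a non-aggregate query); the condition here is per row

Fix: Replace HAVING with WHERE since the condition applies to individual rows

Corrected query:
SELECT id, name, price FROM products WHERE price > 327.84

Result:
id | name    | price  
---+---------+--------
1  | Router  | 811.5  
2  | Stapler | 1080.03
3  | Cabinet | 791.88 
5  | Rope    | 944.12 
7  | Helmet  | 1137.59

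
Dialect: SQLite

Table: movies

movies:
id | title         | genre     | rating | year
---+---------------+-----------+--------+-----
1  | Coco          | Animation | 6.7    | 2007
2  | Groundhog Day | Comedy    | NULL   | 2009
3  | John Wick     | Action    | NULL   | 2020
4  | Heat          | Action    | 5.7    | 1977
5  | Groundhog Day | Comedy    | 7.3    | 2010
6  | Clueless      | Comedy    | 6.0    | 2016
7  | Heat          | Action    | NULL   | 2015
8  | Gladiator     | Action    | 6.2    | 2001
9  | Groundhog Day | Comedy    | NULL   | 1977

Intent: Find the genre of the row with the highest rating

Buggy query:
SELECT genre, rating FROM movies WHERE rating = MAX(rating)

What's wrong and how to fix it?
Bug: MAX(rating) is an aggregate and cannot be used directly in WHERE

Fix: Wrap MAX in a scalar subquery so WHERE compares against a single value

Corrected query:
SELECT genre, rating FROM movies WHERE rating = (SELECT MAX(rating) FROM movies)

Result:
genre  | rating
-------+-------
Comedy | 7.3   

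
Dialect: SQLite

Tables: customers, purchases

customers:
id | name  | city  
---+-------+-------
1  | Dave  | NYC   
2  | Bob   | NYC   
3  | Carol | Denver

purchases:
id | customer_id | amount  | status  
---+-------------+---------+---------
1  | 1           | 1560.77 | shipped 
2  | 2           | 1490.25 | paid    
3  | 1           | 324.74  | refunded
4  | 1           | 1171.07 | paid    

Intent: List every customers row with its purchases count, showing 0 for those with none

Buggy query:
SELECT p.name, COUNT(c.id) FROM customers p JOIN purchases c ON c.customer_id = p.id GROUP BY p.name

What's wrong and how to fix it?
Bug: An inner join excludes parents with zero children

Fix: Use LEFT JOIN so parents without children still appear (COUNT(c.id) gives 0)

Corrected query:
SELECT p.name, COUNT(c.id) FROM customers p LEFT JOIN purchases c ON c.customer_id = p.id GROUP BY p.name

Result:
name  | COUNT(c.id)
------+------------
Bob   | 1          
Carol | 0          
Dave  | 3          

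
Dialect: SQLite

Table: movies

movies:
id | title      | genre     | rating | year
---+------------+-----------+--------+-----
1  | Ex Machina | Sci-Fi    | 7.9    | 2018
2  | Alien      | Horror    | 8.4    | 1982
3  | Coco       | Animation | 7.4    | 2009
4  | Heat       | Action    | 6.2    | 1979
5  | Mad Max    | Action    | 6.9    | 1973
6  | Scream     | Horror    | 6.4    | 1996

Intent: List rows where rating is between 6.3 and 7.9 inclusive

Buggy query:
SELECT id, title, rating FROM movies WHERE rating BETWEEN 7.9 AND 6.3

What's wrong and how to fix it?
Bug: BETWEEN expects the lower bound first; with 7.9 AND 6.3 the range is empty

Fix: Swap the bounds so the smaller value comes first

Corrected query:
SELECT id, title, rating FROM movies WHERE rating BETWEEN 6.3 AND 7.9

Result:
id | title      | rating
---+------------+-------
1  | Ex Machina | 7.9   
3  | Coco       | 7.4   
5  | Mad Max    | 6.9   
6  | Scream     | 6.4   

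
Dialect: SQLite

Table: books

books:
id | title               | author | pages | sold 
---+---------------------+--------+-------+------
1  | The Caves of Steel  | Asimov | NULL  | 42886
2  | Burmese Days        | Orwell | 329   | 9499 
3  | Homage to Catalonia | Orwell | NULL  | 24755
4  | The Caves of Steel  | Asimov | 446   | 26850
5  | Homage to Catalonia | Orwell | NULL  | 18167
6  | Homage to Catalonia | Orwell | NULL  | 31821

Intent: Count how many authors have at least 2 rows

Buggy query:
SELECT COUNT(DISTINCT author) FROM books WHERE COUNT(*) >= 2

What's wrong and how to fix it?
Bug: WHERE filters individual rows, not groups, so a group-level COUNT is invalid there

Fix: Use a subquery that GROUPs and filters with HAVING, then count its rows

Corrected query:
SELECT COUNT(*) FROM (SELECT author FROM books GROUP BY author HAVING COUNT(*) >= 2)

Result:
COUNT(*)
--------
2       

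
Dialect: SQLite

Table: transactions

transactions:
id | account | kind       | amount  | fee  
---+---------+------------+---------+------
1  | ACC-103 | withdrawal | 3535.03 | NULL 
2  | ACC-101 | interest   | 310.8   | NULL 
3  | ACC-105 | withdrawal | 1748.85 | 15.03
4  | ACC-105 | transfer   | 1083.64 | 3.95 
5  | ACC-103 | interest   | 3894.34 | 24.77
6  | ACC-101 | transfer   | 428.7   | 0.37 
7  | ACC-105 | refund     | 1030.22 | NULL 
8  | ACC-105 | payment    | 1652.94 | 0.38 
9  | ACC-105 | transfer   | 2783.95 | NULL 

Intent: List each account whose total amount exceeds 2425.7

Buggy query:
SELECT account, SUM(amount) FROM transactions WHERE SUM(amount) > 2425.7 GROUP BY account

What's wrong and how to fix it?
Bug: WHERE runs before GROUP BY, so aggregates aren't available there

Fix: Move the aggregate condition to a HAVING clause

Corrected query:
SELECT account, SUM(amount) FROM transactions GROUP BY account HAVING SUM(amount) > 2425.7

Result:
account | SUM(amount)
--------+------------
ACC-103 | 7429.37    
ACC-105 | 8299.6     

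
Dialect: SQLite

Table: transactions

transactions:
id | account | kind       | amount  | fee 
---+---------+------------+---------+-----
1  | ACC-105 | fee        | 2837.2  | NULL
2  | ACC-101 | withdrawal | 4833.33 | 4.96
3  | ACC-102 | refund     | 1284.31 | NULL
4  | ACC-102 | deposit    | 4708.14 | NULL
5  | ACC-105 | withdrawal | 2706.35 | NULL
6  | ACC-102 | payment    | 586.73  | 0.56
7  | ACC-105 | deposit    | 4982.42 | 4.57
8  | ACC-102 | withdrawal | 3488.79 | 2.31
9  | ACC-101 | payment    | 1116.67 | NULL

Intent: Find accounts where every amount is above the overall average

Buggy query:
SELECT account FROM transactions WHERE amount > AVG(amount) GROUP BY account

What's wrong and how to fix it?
Bug: WHERE evaluates per row before aggregation, so AVG() is unavailable

Fix: Compute the overall average in a scalar subquery and compare each group's MIN against it in HAVING

Corrected query:
SELECT account FROM transactions GROUP BY account HAVING MIN(amount) > (SELECT AVG(amount) FROM transactions)

Result:
(no rows)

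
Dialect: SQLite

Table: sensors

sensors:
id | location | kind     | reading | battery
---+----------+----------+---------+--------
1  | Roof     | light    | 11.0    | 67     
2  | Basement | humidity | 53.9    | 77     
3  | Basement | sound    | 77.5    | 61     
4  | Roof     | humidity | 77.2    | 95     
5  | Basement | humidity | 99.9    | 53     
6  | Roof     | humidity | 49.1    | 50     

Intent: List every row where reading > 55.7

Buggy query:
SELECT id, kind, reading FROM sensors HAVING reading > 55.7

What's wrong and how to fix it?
Bug: HAVING filters the output of aggregation, but this query has no GROUP BY and no aggregate functions, so SQLite rejects it (HAVING clause on a non-aggregate query); the condition here is per row

Fix: Use WHERE for row-level filtering

Corrected query:
SELECT id, kind, reading FROM sensors WHERE reading > 55.7

Result:
id | kind     | reading
---+----------+--------
3  | sound    | 77.5   
4  | humidity | 77.2   
5  | humidity | 99.9   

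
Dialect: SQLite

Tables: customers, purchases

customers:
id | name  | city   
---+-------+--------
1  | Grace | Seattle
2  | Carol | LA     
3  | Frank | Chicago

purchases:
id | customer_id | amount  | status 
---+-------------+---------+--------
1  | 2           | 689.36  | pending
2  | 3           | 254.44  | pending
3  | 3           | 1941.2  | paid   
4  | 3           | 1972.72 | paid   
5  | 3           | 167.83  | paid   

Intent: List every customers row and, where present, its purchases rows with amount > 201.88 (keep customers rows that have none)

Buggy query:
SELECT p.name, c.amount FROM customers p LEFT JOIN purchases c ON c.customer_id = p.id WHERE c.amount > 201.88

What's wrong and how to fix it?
Bug: Filtering c.amount in WHERE discards the NULL rows produced by LEFT JOIN, turning it into an inner join

Fix: Move the right-table condition into the ON clause so unmatched parents are kept

Corrected query:
SELECT p.name, c.amount FROM customers p LEFT JOIN purchases c ON c.customer_id = p.id AND c.amount > 201.88

Result:
name  | amount 
------+--------
Grace | NULL   
Carol | 689.36 
Frank | 254.44 
Frank | 1941.2 
Frank | 1972.72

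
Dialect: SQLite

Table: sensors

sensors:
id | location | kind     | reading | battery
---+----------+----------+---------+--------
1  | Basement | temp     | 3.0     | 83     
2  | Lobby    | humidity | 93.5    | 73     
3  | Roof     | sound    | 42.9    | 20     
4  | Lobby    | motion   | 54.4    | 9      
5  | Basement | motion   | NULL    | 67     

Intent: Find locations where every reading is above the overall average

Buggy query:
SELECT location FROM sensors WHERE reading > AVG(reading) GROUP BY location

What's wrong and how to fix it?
Bug: AVG() is an aggregate; it can't sit directly in WHERE

Fix: Use a subquery for AVG and a HAVING MIN(...) filter so the condition holds for every row in the group

Corrected query:
SELECT location FROM sensors GROUP BY location HAVING MIN(reading) > (SELECT AVG(reading) FROM sensors)

Result:
location
--------
Lobby   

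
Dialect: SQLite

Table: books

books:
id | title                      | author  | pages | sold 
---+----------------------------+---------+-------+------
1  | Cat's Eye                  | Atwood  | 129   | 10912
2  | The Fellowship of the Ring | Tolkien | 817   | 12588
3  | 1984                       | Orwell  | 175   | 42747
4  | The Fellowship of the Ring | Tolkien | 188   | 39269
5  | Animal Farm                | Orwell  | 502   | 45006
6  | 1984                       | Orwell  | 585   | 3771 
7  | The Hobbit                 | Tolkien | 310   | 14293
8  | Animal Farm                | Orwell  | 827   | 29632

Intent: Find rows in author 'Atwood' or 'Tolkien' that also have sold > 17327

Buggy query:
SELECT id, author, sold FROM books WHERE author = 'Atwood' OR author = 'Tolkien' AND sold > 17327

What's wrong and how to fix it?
Bug: Without parentheses, AND is evaluated before OR, so the sold filter only applies to the 'Tolkien' branch

Fix: Add parentheses around the OR so the AND applies to both alternatives

Corrected query:
SELECT id, author, sold FROM books WHERE (author = 'Atwood' OR author = 'Tolkien') AND sold > 17327

Result:
id | author  | sold 
---+---------+------
4  | Tolkien | 39269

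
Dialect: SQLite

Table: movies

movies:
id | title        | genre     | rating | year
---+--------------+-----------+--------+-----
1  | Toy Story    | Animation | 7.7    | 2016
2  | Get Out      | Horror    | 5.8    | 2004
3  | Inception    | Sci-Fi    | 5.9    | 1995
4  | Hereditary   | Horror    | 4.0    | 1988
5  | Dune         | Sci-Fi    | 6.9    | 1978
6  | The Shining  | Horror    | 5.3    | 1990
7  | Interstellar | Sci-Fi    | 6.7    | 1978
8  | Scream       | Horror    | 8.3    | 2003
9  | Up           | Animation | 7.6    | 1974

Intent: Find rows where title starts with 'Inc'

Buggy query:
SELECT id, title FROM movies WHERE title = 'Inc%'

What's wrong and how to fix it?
Bug: '=' compares the literal string including the % character; pattern matching needs LIKE

Fix: Use LIKE for wildcard pattern matching

Corrected query:
SELECT id, title FROM movies WHERE title LIKE 'Inc%'

Result:
id | title    
---+----------
3  | Inception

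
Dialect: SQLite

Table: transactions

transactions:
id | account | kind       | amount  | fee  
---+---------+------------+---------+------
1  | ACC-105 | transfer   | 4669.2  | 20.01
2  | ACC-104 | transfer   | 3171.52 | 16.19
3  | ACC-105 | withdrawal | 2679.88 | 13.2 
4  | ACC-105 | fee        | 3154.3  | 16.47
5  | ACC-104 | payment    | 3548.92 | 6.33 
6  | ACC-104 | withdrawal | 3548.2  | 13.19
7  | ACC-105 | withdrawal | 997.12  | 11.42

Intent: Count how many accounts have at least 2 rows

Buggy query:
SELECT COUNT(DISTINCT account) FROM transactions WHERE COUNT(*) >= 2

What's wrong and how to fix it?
Bug: COUNT(*) cannot appear in WHERE; the per-group count doesn't exist yet

Fix: Group first with HAVING COUNT(*) >= 2, then COUNT the resulting groups

Corrected query:
SELECT COUNT(*) FROM (SELECT account FROM transactions GROUP BY account HAVING COUNT(*) >= 2)

Result:
COUNT(*)
--------
2       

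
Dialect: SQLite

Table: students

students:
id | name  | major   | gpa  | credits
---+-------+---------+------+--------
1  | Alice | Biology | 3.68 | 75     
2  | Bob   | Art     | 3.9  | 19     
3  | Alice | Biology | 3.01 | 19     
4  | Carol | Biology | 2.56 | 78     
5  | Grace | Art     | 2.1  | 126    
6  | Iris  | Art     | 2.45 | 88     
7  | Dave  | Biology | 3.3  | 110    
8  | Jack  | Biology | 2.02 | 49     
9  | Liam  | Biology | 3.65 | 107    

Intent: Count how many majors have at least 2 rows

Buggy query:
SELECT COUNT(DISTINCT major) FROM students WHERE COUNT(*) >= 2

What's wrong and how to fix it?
Bug: WHERE filters individual rows, not groups, so a group-level COUNT is invalid there

Fix: Use a subquery that GROUPs and filters with HAVING, then count its rows

Corrected query:
SELECT COUNT(*) FROM (SELECT major FROM students GROUP BY major HAVING COUNT(*) >= 2)

Result:
COUNT(*)
--------
2       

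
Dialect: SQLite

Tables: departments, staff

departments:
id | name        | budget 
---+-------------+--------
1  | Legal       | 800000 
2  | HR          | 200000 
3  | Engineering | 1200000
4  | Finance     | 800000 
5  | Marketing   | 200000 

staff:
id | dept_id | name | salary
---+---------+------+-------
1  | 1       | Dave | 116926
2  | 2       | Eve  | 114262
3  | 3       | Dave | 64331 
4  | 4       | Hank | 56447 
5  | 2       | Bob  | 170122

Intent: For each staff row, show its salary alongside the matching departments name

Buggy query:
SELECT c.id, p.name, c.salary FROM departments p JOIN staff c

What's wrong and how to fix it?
Bug: Missing join condition: each staff row is matched to all departments rows instead of just its own

Fix: Add ON c.dept_id = p.id to the JOIN

Corrected query:
SELECT c.id, p.name, c.salary FROM departments p JOIN staff c ON c.dept_id = p.id

Result:
id | name        | salary
---+-------------+-------
1  | Legal       | 116926
2  | HR          | 114262
3  | Engineering | 64331 
4  | Finance     | 56447 
5  | HR          | 170122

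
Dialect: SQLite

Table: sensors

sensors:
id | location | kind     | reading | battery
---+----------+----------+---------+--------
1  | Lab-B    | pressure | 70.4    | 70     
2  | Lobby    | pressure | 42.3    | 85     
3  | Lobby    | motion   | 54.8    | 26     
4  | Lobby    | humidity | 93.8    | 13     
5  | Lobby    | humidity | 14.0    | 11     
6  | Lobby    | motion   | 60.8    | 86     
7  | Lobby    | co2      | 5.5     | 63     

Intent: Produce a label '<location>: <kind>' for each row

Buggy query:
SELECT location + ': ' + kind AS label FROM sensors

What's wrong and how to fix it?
Bug: '+' is numeric addition; on text columns SQLite converts them to 0 instead of concatenating

Fix: Replace + with || to concatenate text

Corrected query:
SELECT location || ': ' || kind AS label FROM sensors

Result:
label          
---------------
Lab-B: pressure
Lobby: pressure
Lobby: motion  
Lobby: humidity
Lobby: humidity
Lobby: motion  
Lobby: co2     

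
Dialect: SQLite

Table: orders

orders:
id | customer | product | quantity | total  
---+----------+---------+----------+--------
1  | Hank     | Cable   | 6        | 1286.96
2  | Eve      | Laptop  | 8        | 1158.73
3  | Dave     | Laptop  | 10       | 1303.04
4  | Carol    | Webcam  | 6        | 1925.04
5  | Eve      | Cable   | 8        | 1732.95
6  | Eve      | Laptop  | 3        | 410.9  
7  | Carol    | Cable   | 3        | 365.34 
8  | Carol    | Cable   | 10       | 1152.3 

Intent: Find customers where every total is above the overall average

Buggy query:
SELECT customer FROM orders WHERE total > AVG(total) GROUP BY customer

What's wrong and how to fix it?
Bug: WHERE evaluates per row before aggregation, so AVG() is unavailable

Fix: Compute the overall average in a scalar subquery and compare each group's MIN against it in HAVING

Corrected query:
SELECT customer FROM orders GROUP BY customer HAVING MIN(total) > (SELECT AVG(total) FROM orders)

Result:
customer
--------
Dave    
Hank    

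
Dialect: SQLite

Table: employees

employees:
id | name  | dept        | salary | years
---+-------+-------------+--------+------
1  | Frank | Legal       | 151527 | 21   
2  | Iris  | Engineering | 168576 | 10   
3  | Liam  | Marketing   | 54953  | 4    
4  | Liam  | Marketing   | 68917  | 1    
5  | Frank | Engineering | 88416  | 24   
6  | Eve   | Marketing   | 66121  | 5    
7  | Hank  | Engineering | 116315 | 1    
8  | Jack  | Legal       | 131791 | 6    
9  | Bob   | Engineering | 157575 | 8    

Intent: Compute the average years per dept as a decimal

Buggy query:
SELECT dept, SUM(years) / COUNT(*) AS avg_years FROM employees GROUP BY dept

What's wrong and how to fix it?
Bug: Both operands are integers, so '/' performs integer division and truncates

Fix: Cast one side to REAL so the division keeps the fractional part

Corrected query:
SELECT dept, SUM(years) * 1.0 / COUNT(*) AS avg_years FROM employees GROUP BY dept

Result:
dept        | avg_years
------------+----------
Engineering | 10.75    
Legal       | 13.5     
Marketing   | 3.333333 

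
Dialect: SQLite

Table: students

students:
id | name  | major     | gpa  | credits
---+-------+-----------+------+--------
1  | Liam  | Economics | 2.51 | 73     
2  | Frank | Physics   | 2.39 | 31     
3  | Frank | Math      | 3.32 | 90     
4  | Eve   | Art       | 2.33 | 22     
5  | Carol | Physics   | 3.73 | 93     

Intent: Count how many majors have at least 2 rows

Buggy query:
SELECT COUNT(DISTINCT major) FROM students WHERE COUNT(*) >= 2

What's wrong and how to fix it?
Bug: COUNT(*) cannot appear in WHERE; the per-group count doesn't exist yet

Fix: Group first with HAVING COUNT(*) >= 2, then COUNT the resulting groups

Corrected query:
SELECT COUNT(*) FROM (SELECT major FROM students GROUP BY major HAVING COUNT(*) >= 2)

Result:
COUNT(*)
--------
1       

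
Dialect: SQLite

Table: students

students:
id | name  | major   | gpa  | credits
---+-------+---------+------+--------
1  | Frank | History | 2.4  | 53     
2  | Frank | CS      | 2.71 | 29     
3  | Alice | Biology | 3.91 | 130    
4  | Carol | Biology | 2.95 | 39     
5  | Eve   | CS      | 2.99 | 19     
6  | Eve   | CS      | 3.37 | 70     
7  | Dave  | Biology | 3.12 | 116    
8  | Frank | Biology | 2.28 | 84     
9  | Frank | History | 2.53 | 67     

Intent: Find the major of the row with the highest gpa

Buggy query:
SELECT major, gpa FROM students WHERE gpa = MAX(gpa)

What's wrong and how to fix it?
Bug: MAX(gpa) is an aggregate and cannot be used directly in WHERE

Fix: Wrap MAX in a scalar subquery so WHERE compares against a single value

Corrected query:
SELECT major, gpa FROM students WHERE gpa = (SELECT MAX(gpa) FROM students)

Result:
major   | gpa 
--------+-----
Biology | 3.91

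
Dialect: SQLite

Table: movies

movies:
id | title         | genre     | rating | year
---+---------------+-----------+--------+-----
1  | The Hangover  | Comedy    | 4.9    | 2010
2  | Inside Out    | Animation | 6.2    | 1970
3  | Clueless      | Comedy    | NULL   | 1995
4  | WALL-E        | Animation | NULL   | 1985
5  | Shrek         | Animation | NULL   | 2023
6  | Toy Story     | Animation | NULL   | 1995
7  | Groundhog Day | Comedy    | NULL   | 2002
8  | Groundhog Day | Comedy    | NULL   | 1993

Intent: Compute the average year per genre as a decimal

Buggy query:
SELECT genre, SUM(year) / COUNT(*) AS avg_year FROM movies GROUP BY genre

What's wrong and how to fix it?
Bug: SUM(year) and COUNT(*) are both integers; the division truncates the fractional part

Fix: Multiply by 1.0 (or CAST to REAL) to force floating-point division

Corrected query:
SELECT genre, SUM(year) * 1.0 / COUNT(*) AS avg_year FROM movies GROUP BY genre

Result:
genre     | avg_year
----------+---------
Animation | 1993.25 
Comedy    | 2000    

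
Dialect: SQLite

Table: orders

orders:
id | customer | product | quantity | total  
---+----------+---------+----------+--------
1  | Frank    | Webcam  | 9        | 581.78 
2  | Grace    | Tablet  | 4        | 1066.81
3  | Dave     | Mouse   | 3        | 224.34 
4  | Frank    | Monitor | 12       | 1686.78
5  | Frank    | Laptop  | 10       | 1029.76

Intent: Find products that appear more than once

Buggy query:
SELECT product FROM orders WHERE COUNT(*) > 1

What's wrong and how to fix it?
Bug: COUNT(*) is an aggregate and cannot be used in WHERE

Fix: GROUP BY product, then filter groups with HAVING COUNT(*) > 1

Corrected query:
SELECT product FROM orders GROUP BY product HAVING COUNT(*) > 1

Result:
(no rows)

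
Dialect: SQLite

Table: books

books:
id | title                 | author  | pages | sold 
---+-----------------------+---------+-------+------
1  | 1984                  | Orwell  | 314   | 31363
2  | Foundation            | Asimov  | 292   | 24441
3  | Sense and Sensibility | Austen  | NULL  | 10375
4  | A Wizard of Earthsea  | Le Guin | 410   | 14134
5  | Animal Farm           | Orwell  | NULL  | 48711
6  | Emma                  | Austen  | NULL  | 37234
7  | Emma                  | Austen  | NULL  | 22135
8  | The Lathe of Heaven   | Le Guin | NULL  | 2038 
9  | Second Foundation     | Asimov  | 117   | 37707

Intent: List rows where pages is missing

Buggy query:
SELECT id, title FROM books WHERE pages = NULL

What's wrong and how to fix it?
Bug: '= NULL' is always unknown in SQL three-valued logic, so no rows match

Fix: Replace '= NULL' with 'IS NULL'

Corrected query:
SELECT id, title FROM books WHERE pages IS NULL

Result:
id | title                
---+----------------------
3  | Sense and Sensibility
5  | Animal Farm          
6  | Emma                 
7  | Emma                 
8  | The Lathe of Heaven  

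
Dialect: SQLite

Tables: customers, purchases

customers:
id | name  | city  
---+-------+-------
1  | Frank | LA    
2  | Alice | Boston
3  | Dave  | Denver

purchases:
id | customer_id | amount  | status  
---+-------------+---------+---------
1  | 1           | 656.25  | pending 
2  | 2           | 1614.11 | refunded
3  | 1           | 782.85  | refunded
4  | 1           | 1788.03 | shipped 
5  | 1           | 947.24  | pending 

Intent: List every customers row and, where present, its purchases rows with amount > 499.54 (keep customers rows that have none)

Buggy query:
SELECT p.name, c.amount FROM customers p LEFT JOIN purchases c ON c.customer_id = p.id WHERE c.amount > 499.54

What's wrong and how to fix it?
Bug: A WHERE condition on the right-hand table after LEFT JOIN drops unmatched parents

Fix: Move the right-table condition into the ON clause so unmatched parents are kept

Corrected query:
SELECT p.name, c.amount FROM customers p LEFT JOIN purchases c ON c.customer_id = p.id AND c.amount > 499.54

Result:
name  | amount 
------+--------
Frank | 656.25 
Frank | 782.85 
Frank | 947.24 
Frank | 1788.03
Alice | 1614.11
Dave  | NULL   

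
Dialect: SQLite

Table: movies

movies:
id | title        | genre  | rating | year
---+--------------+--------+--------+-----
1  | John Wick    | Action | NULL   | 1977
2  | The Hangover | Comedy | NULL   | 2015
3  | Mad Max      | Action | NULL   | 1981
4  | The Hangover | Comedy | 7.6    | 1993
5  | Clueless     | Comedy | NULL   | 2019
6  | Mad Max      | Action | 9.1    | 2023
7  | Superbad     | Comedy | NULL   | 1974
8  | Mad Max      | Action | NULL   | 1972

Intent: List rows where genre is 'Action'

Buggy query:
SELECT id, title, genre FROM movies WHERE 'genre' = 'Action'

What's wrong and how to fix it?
Bug: 'genre' in single quotes is a string literal, not the column; the comparison is literal-vs-literal and never true

Fix: Remove the quotes around the column name (or use double quotes for an identifier)

Corrected query:
SELECT id, title, genre FROM movies WHERE genre = 'Action'

Result:
id | title     | genre 
---+-----------+-------
1  | John Wick | Action
3  | Mad Max   | Action
6  | Mad Max   | Action
8  | Mad Max   | Action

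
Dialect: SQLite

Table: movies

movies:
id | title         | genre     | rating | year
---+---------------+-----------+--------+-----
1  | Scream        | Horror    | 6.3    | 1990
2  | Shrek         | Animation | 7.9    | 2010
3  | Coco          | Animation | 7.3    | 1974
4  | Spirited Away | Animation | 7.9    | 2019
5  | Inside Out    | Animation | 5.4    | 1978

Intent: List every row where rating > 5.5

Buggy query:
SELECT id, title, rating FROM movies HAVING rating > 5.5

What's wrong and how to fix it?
Bug: HAVING filters the output of aggregation, but this query has no GROUP BY and no aggregate functions, so SQLite rejects it (HAVING clause on a non-aggregate query); the condition here is per row

Fix: Replace HAVING with WHERE since the condition applies to individual rows

Corrected query:
SELECT id, title, rating FROM movies WHERE rating > 5.5

Result:
id | title         | rating
---+---------------+-------
1  | Scream        | 6.3   
2  | Shrek         | 7.9   
3  | Coco          | 7.3   
4  | Spirited Away | 7.9   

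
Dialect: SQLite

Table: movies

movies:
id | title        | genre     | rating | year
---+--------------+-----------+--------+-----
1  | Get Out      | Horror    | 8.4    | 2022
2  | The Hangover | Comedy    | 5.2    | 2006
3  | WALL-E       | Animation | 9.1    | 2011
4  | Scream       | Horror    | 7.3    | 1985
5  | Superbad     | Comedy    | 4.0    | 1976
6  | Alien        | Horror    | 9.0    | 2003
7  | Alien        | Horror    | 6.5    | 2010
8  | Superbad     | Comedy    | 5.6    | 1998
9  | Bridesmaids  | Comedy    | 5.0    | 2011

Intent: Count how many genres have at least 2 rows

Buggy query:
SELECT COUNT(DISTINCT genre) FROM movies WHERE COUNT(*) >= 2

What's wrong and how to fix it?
Bug: WHERE filters individual rows, not groups, so a group-level COUNT is invalid there

Fix: Use a subquery that GROUPs and filters with HAVING, then count its rows

Corrected query:
SELECT COUNT(*) FROM (SELECT genre FROM movies GROUP BY genre HAVING COUNT(*) >= 2)

Result:
COUNT(*)
--------
2       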